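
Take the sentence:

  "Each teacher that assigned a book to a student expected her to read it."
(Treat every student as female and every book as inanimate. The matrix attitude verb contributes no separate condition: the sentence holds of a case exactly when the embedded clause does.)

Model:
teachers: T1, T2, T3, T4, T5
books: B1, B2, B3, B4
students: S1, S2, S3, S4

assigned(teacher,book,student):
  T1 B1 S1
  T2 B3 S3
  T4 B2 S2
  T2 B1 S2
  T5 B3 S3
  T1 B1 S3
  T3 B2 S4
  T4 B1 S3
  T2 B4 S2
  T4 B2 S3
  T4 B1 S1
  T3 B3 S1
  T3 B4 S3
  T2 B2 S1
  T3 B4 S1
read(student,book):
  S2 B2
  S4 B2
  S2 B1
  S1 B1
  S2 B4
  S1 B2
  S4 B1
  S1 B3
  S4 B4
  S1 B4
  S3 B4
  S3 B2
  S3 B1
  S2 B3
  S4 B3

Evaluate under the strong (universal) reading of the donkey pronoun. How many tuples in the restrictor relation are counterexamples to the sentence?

"her" takes "a student" as antecedent and "it" takes "a book"; both are donkey pronouns co-varying with the restrictor.
Strong reading: for every (t,b,s) with assigned(t,b,s), read(s,b).
Restrictor triples: (T1,B1,S1)→read(S1,B1) ✓  (T1,B1,S3)→read(S3,B1) ✓  (T2,B1,S2)→read(S2,B1) ✓  (T2,B2,S1)→read(S1,B2) ✓  (T2,B3,S3)→read(S3,B3) ✗  (T2,B4,S2)→read(S2,B4) ✓  (T3,B2,S4)→read(S4,B2) ✓  (T3,B3,S1)→read(S1,B3) ✓  (T3,B4,S1)→read(S1,B4) ✓  (T3,B4,S3)→read(S3,B4) ✓  (T4,B1,S1)→read(S1,B1) ✓  (T4,B1,S3)→read(S3,B1) ✓  (T4,B2,S2)→read(S2,B2) ✓  (T4,B2,S3)→read(S3,B2) ✓  (T5,B3,S3)→read(S3,B3) ✗
Counterexamples (restrictor triples failing the scope): 2.

2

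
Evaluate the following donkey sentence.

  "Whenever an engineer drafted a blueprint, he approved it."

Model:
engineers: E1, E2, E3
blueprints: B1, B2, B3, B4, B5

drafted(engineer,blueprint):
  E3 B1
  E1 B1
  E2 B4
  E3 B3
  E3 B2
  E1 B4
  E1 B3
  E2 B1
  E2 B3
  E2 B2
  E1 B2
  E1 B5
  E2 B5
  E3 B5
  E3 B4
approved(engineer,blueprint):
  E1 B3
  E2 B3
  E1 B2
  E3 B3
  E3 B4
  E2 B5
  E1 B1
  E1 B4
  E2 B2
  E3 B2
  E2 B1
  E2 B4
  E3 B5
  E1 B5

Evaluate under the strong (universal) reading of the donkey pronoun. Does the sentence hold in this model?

False

"it" takes "a blueprint" as antecedent — a donkey pronoun bound across the clause boundary.
Strong reading: for every (e,b) with drafted(e,b), approved(e,b).
Restrictor pairs: (E1,B1) ✓  (E1,B2) ✓  (E1,B3) ✓  (E1,B4) ✓  (E1,B5) ✓  (E2,B1) ✓  (E2,B2) ✓  (E2,B3) ✓  (E2,B4) ✓  (E2,B5) ✓  (E3,B1) ✗  (E3,B2) ✓  (E3,B3) ✓  (E3,B4) ✓  (E3,B5) ✓
Counterexample: (E3,B1) is in drafted but fails the scope.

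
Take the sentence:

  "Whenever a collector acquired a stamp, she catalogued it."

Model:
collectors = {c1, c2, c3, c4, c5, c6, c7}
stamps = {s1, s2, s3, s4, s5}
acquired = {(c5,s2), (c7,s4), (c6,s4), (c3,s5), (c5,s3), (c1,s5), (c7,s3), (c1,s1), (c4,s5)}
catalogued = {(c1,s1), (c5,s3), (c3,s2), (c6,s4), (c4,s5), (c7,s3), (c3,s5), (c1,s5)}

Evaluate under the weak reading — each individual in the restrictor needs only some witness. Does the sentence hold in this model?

True

"it" takes "a stamp" as antecedent — a donkey pronoun bound across the clause boundary.
Weak reading: every collector c with some acquired-stamp has at least one acquired-stamp s such that catalogued(c,s).
Per collector: c1:✓  c3:✓  c4:✓  c5:✓  c6:✓  c7:✓
Every collector in the restrictor has a witness.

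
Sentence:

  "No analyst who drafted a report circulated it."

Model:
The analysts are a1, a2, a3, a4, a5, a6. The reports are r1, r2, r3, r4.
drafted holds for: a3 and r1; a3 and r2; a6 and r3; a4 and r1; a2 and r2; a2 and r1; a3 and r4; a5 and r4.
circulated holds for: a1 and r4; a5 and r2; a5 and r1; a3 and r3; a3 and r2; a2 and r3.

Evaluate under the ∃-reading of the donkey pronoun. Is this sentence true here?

False

"it" takes "a report" as antecedent — a donkey pronoun bound across the clause boundary.
Truth condition: for no (a,r) with drafted(a,r) does circulated(a,r) hold.
Restrictor pairs — does the scope hold? (a2,r1):fails  (a2,r2):fails  (a3,r1):fails  (a3,r2):holds  (a3,r4):fails  (a4,r1):fails  (a5,r4):fails  (a6,r3):fails
Scope holds for 1 pair(s), so the sentence is false.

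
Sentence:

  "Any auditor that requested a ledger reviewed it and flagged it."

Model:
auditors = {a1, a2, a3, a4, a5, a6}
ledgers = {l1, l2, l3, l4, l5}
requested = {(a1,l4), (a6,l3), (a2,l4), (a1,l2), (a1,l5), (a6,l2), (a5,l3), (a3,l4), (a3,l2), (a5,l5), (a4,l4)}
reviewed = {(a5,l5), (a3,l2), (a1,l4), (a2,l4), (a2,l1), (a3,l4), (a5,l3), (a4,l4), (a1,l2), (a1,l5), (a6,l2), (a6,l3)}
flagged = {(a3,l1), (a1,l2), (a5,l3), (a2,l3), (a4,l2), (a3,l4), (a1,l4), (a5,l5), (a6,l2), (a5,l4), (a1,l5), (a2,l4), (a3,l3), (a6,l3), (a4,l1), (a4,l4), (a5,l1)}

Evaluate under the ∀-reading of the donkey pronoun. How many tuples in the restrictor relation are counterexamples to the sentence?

"it" takes "a ledger" as antecedent — a donkey pronoun bound across the clause boundary.
Strong reading: for every (a,l) with requested(a,l), reviewed(a,l) ∧ flagged(a,l).
Restrictor pairs: (a1,l2) ✓  (a1,l4) ✓  (a1,l5) ✓  (a2,l4) ✓  (a3,l2) ✗  (a3,l4) ✓  (a4,l4) ✓  (a5,l3) ✓  (a5,l5) ✓  (a6,l2) ✓  (a6,l3) ✓
Counterexamples (restrictor pairs failing the scope): 1.

1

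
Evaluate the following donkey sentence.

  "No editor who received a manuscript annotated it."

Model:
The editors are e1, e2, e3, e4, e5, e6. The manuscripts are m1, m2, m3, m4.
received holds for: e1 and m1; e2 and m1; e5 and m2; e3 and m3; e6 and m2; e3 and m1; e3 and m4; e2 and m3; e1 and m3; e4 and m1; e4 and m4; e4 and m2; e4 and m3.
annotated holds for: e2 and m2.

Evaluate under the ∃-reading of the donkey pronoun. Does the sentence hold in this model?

True

"it" takes "a manuscript" as antecedent — a donkey pronoun bound across the clause boundary.
Truth condition: for no (e,m) with received(e,m) does annotated(e,m) hold.
Restrictor pairs — does the scope hold? (e1,m1):fails  (e1,m3):fails  (e2,m1):fails  (e2,m3):fails  (e3,m1):fails  (e3,m3):fails  (e3,m4):fails  (e4,m1):fails  (e4,m2):fails  (e4,m3):fails  (e4,m4):fails  (e5,m2):fails  (e6,m2):fails
Scope holds for no restrictor pair, so the sentence is true.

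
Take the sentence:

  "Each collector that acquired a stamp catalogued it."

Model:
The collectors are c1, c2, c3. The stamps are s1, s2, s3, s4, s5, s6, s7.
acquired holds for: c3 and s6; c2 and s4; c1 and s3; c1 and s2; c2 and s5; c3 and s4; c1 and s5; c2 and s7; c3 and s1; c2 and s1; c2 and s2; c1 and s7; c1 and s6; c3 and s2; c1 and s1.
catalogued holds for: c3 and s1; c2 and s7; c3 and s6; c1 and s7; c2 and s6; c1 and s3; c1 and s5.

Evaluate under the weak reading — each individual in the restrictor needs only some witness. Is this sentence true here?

True

"it" takes "a stamp" as antecedent — a donkey pronoun bound across the clause boundary.
Weak reading: every collector c with some acquired-stamp has at least one acquired-stamp s such that catalogued(c,s).
Per collector: c1:✓  c2:✓  c3:✓
Every collector in the restrictor has a witness.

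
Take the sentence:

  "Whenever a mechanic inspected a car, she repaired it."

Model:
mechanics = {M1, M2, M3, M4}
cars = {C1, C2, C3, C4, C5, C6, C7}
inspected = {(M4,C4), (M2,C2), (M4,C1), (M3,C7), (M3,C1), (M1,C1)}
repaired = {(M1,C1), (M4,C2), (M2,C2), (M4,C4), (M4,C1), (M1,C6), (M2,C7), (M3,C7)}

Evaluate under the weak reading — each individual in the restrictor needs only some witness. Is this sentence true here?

True

"it" takes "a car" as antecedent — a donkey pronoun bound across the clause boundary.
Weak reading: every mechanic m with some inspected-car has at least one inspected-car c such that repaired(m,c).
Per mechanic: M1:✓  M2:✓  M3:✓  M4:✓
Every mechanic in the restrictor has a witness.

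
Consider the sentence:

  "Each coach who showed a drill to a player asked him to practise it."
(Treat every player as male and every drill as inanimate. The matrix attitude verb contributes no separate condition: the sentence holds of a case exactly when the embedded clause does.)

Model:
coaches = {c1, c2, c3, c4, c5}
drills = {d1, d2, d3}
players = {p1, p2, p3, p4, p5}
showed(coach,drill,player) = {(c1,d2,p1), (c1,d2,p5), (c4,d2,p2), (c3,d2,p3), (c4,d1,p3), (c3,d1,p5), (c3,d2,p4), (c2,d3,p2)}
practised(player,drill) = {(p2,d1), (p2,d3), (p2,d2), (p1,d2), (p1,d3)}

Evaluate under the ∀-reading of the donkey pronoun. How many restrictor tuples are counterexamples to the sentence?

5

"him" takes "a player" as antecedent and "it" takes "a drill"; both are donkey pronouns co-varying with the restrictor.
Strong reading: for every (c,d,p) with showed(c,d,p), practised(p,d).
Restrictor triples: (c1,d2,p1)→practised(p1,d2) ✓  (c1,d2,p5)→practised(p5,d2) ✗  (c2,d3,p2)→practised(p2,d3) ✓  (c3,d1,p5)→practised(p5,d1) ✗  (c3,d2,p3)→practised(p3,d2) ✗  (c3,d2,p4)→practised(p4,d2) ✗  (c4,d1,p3)→practised(p3,d1) ✗  (c4,d2,p2)→practised(p2,d2) ✓
Counterexamples (restrictor triples failing the scope): 5.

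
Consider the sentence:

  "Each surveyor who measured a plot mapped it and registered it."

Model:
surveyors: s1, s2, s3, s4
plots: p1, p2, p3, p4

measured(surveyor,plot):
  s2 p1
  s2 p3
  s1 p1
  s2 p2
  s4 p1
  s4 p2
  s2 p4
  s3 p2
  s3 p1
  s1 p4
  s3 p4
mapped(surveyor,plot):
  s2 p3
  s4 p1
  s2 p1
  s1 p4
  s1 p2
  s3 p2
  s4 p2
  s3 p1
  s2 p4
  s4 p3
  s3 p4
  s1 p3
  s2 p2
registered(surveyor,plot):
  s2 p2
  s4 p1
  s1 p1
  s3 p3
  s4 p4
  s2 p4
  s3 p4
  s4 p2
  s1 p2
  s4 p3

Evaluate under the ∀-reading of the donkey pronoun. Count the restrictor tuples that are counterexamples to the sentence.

"it" takes "a plot" as antecedent — a donkey pronoun bound across the clause boundary.
Strong reading: for every (s,p) with measured(s,p), mapped(s,p) ∧ registered(s,p).
Restrictor pairs: (s1,p1) ✗  (s1,p4) ✗  (s2,p1) ✗  (s2,p2) ✓  (s2,p3) ✗  (s2,p4) ✓  (s3,p1) ✗  (s3,p2) ✗  (s3,p4) ✓  (s4,p1) ✓  (s4,p2) ✓
Counterexamples (restrictor pairs failing the scope): 6.

6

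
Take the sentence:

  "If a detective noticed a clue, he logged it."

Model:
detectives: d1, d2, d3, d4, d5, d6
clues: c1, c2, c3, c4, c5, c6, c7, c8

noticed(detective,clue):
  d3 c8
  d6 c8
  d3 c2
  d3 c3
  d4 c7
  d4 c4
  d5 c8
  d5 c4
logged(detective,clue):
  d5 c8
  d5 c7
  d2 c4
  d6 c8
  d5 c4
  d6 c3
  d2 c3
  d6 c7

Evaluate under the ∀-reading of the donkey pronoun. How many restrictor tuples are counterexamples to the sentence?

5

"it" takes "a clue" as antecedent — a donkey pronoun bound across the clause boundary.
Strong reading: for every (d,c) with noticed(d,c), logged(d,c).
Restrictor pairs: (d3,c2) ✗  (d3,c3) ✗  (d3,c8) ✗  (d4,c4) ✗  (d4,c7) ✗  (d5,c4) ✓  (d5,c8) ✓  (d6,c8) ✓
Counterexamples (restrictor pairs failing the scope): 5.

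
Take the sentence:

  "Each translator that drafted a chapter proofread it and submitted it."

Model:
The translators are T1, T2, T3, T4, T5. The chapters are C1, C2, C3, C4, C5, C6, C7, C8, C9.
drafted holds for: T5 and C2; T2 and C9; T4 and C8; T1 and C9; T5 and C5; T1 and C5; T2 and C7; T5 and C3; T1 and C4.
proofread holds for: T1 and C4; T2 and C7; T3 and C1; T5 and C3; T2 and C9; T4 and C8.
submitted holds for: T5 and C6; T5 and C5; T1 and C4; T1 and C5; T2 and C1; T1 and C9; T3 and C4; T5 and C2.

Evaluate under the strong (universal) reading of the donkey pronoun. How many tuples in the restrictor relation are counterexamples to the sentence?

"it" takes "a chapter" as antecedent — a donkey pronoun bound across the clause boundary.
Strong reading: for every (t,c) with drafted(t,c), proofread(t,c) ∧ submitted(t,c).
Restrictor pairs: (T1,C4) ✓  (T1,C5) ✗  (T1,C9) ✗  (T2,C7) ✗  (T2,C9) ✗  (T4,C8) ✗  (T5,C2) ✗  (T5,C3) ✗  (T5,C5) ✗
Counterexamples (restrictor pairs failing the scope): 8.

8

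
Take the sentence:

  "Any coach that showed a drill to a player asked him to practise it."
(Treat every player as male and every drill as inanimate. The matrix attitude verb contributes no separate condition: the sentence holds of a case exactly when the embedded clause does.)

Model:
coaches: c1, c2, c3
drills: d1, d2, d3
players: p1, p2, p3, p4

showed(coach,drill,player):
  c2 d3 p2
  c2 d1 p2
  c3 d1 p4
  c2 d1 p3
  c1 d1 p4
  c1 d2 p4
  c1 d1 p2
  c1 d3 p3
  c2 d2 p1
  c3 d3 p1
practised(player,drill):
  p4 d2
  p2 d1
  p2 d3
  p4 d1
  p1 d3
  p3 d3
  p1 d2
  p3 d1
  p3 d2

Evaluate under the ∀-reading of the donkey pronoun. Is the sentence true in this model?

"him" takes "a player" as antecedent and "it" takes "a drill"; both are donkey pronouns co-varying with the restrictor.
Strong reading: for every (c,d,p) with showed(c,d,p), practised(p,d).
Restrictor triples: (c1,d1,p2)→practised(p2,d1) ✓  (c1,d1,p4)→practised(p4,d1) ✓  (c1,d2,p4)→practised(p4,d2) ✓  (c1,d3,p3)→practised(p3,d3) ✓  (c2,d1,p2)→practised(p2,d1) ✓  (c2,d1,p3)→practised(p3,d1) ✓  (c2,d2,p1)→practised(p1,d2) ✓  (c2,d3,p2)→practised(p2,d3) ✓  (c3,d1,p4)→practised(p4,d1) ✓  (c3,d3,p1)→practised(p1,d3) ✓
Every restrictor triple satisfies the scope.

True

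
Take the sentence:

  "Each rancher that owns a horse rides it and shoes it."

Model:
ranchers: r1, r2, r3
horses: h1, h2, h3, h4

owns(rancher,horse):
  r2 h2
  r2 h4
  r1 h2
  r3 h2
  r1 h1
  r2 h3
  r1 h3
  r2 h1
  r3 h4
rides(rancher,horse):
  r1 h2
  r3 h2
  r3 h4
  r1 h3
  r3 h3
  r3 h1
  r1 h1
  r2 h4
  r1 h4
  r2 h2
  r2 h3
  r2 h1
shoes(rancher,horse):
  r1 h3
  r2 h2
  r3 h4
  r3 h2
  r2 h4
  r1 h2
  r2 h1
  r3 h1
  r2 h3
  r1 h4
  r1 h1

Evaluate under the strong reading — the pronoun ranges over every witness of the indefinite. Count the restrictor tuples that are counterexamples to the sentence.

0

"it" takes "a horse" as antecedent — a donkey pronoun bound across the clause boundary.
Strong reading: for every (r,h) with owns(r,h), rides(r,h) ∧ shoes(r,h).
Restrictor pairs: (r1,h1) ✓  (r1,h2) ✓  (r1,h3) ✓  (r2,h1) ✓  (r2,h2) ✓  (r2,h3) ✓  (r2,h4) ✓  (r3,h2) ✓  (r3,h4) ✓
Counterexamples (restrictor pairs failing the scope): 0.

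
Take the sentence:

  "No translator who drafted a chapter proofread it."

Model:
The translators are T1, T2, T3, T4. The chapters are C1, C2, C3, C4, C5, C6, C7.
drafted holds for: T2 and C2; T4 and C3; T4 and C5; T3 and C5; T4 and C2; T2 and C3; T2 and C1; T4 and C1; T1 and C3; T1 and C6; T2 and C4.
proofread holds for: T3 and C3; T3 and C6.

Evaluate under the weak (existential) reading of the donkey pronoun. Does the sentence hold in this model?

"it" takes "a chapter" as antecedent — a donkey pronoun bound across the clause boundary.
Truth condition: for no (t,c) with drafted(t,c) does proofread(t,c) hold.
Restrictor pairs — does the scope hold? (T1,C3):fails  (T1,C6):fails  (T2,C1):fails  (T2,C2):fails  (T2,C3):fails  (T2,C4):fails  (T3,C5):fails  (T4,C1):fails  (T4,C2):fails  (T4,C3):fails  (T4,C5):fails
Scope holds for no restrictor pair, so the sentence is true.

True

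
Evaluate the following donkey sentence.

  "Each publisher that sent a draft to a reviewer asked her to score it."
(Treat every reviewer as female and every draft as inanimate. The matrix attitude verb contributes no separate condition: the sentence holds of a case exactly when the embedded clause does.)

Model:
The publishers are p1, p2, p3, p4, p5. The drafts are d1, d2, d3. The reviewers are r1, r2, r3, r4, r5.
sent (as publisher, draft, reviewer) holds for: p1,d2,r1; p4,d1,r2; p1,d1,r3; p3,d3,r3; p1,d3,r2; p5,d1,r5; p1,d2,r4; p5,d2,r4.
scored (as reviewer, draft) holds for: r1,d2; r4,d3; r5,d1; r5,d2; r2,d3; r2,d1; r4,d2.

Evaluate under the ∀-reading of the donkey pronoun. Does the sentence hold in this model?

False

"her" takes "a reviewer" as antecedent and "it" takes "a draft"; both are donkey pronouns co-varying with the restrictor.
Strong reading: for every (p,d,r) with sent(p,d,r), scored(r,d).
Restrictor triples: (p1,d1,r3)→scored(r3,d1) ✗  (p1,d2,r1)→scored(r1,d2) ✓  (p1,d2,r4)→scored(r4,d2) ✓  (p1,d3,r2)→scored(r2,d3) ✓  (p3,d3,r3)→scored(r3,d3) ✗  (p4,d1,r2)→scored(r2,d1) ✓  (p5,d1,r5)→scored(r5,d1) ✓  (p5,d2,r4)→scored(r4,d2) ✓
Counterexample: (p1,d1,r3) — scored(r3,d1) does not hold.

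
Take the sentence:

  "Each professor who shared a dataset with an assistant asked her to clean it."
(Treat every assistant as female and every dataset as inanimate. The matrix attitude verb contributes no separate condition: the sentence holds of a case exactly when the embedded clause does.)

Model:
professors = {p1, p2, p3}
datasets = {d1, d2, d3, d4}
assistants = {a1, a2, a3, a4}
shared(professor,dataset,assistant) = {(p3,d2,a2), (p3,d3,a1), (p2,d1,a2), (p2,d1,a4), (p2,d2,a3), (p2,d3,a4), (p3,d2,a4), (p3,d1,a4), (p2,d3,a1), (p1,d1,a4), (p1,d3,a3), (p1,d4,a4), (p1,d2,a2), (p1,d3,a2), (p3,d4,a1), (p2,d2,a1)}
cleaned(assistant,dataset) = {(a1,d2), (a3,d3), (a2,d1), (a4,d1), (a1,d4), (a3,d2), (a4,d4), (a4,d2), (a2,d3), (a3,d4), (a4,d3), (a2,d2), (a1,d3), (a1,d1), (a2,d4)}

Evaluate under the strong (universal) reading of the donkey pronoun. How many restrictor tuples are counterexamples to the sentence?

"her" takes "an assistant" as antecedent and "it" takes "a dataset"; both are donkey pronouns co-varying with the restrictor.
Strong reading: for every (p,d,a) with shared(p,d,a), cleaned(a,d).
Restrictor triples: (p1,d1,a4)→cleaned(a4,d1) ✓  (p1,d2,a2)→cleaned(a2,d2) ✓  (p1,d3,a2)→cleaned(a2,d3) ✓  (p1,d3,a3)→cleaned(a3,d3) ✓  (p1,d4,a4)→cleaned(a4,d4) ✓  (p2,d1,a2)→cleaned(a2,d1) ✓  (p2,d1,a4)→cleaned(a4,d1) ✓  (p2,d2,a1)→cleaned(a1,d2) ✓  (p2,d2,a3)→cleaned(a3,d2) ✓  (p2,d3,a1)→cleaned(a1,d3) ✓  (p2,d3,a4)→cleaned(a4,d3) ✓  (p3,d1,a4)→cleaned(a4,d1) ✓  (p3,d2,a2)→cleaned(a2,d2) ✓  (p3,d2,a4)→cleaned(a4,d2) ✓  (p3,d3,a1)→cleaned(a1,d3) ✓  (p3,d4,a1)→cleaned(a1,d4) ✓
Counterexamples (restrictor triples failing the scope): 0.

0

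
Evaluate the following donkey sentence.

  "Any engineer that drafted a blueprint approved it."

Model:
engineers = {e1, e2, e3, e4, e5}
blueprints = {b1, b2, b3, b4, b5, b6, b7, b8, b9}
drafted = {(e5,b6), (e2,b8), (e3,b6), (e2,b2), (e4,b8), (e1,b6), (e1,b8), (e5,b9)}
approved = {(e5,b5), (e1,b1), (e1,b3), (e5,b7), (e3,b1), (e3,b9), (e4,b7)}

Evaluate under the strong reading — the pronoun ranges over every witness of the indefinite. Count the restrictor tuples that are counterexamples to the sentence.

8

"it" takes "a blueprint" as antecedent — a donkey pronoun bound across the clause boundary.
Strong reading: for every (e,b) with drafted(e,b), approved(e,b).
Restrictor pairs: (e1,b6) ✗  (e1,b8) ✗  (e2,b2) ✗  (e2,b8) ✗  (e3,b6) ✗  (e4,b8) ✗  (e5,b6) ✗  (e5,b9) ✗
Counterexamples (restrictor pairs failing the scope): 8.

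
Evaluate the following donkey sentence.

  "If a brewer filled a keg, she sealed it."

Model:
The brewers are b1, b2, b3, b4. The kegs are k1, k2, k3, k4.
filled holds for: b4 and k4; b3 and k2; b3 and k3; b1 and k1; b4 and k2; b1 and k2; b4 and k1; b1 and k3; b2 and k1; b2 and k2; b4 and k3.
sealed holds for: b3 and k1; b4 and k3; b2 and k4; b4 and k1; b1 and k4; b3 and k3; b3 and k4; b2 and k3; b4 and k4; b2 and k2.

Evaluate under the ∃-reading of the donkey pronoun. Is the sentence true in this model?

False

"it" takes "a keg" as antecedent — a donkey pronoun bound across the clause boundary.
Weak reading: every brewer b with some filled-keg has at least one filled-keg k such that sealed(b,k).
Per brewer: b1:✗  b2:✓  b3:✓  b4:✓
b1 has no witness among its filled-kegs.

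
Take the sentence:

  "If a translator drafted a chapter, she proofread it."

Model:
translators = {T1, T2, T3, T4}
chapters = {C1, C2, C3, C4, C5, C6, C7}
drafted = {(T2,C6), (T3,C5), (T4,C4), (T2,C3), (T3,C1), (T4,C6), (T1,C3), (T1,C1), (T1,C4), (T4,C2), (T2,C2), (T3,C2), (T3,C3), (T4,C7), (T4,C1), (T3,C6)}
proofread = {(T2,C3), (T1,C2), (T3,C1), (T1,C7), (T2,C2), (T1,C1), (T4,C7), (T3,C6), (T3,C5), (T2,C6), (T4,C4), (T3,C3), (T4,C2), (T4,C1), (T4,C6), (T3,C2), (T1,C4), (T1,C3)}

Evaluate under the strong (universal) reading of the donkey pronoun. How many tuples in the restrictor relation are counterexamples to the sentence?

0

"it" takes "a chapter" as antecedent — a donkey pronoun bound across the clause boundary.
Strong reading: for every (t,c) with drafted(t,c), proofread(t,c).
Restrictor pairs: (T1,C1) ✓  (T1,C3) ✓  (T1,C4) ✓  (T2,C2) ✓  (T2,C3) ✓  (T2,C6) ✓  (T3,C1) ✓  (T3,C2) ✓  (T3,C3) ✓  (T3,C5) ✓  (T3,C6) ✓  (T4,C1) ✓  (T4,C2) ✓  (T4,C4) ✓  (T4,C6) ✓  (T4,C7) ✓
Counterexamples (restrictor pairs failing the scope): 0.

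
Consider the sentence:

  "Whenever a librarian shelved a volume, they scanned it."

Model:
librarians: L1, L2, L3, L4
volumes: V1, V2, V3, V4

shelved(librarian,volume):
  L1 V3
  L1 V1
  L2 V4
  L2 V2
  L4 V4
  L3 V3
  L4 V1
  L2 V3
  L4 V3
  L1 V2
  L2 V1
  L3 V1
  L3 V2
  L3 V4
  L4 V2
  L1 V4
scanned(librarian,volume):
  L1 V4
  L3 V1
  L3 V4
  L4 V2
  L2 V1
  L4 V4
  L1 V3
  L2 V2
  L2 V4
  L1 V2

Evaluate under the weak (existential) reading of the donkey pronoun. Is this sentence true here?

"it" takes "a volume" as antecedent — a donkey pronoun bound across the clause boundary.
Weak reading: every librarian l with some shelved-volume has at least one shelved-volume v such that scanned(l,v).
Per librarian: L1:✓  L2:✓  L3:✓  L4:✓
Every librarian in the restrictor has a witness.

True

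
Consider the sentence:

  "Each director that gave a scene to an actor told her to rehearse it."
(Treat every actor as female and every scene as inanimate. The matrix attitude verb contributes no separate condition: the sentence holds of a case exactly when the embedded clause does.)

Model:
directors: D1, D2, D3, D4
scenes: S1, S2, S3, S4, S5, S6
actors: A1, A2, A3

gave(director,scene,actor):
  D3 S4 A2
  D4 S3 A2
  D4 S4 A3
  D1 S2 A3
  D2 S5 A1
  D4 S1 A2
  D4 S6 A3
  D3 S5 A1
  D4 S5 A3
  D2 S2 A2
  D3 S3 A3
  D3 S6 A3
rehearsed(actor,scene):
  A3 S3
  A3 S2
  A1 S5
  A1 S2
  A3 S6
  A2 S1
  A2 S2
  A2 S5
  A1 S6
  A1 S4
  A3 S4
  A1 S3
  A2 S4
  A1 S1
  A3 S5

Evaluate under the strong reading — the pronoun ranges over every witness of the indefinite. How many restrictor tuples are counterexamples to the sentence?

1

"her" takes "an actor" as antecedent and "it" takes "a scene"; both are donkey pronouns co-varying with the restrictor.
Strong reading: for every (d,s,a) with gave(d,s,a), rehearsed(a,s).
Restrictor triples: (D1,S2,A3)→rehearsed(A3,S2) ✓  (D2,S2,A2)→rehearsed(A2,S2) ✓  (D2,S5,A1)→rehearsed(A1,S5) ✓  (D3,S3,A3)→rehearsed(A3,S3) ✓  (D3,S4,A2)→rehearsed(A2,S4) ✓  (D3,S5,A1)→rehearsed(A1,S5) ✓  (D3,S6,A3)→rehearsed(A3,S6) ✓  (D4,S1,A2)→rehearsed(A2,S1) ✓  (D4,S3,A2)→rehearsed(A2,S3) ✗  (D4,S4,A3)→rehearsed(A3,S4) ✓  (D4,S5,A3)→rehearsed(A3,S5) ✓  (D4,S6,A3)→rehearsed(A3,S6) ✓
Counterexamples (restrictor triples failing the scope): 1.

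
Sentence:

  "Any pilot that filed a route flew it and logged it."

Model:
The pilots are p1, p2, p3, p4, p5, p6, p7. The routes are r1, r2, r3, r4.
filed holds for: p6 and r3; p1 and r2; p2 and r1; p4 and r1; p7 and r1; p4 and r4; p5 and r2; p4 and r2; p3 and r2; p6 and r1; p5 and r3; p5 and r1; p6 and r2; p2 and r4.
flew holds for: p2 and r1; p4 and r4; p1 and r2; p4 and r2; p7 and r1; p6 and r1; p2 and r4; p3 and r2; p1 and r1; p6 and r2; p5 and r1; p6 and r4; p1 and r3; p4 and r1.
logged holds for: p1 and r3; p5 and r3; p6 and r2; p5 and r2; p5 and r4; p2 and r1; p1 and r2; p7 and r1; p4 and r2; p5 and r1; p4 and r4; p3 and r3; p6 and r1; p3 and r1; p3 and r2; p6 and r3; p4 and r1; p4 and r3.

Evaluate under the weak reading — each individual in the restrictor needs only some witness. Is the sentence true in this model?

"it" takes "a route" as antecedent — a donkey pronoun bound across the clause boundary.
Weak reading: every pilot p with some filed-route has at least one filed-route r such that flew(p,r) ∧ logged(p,r).
Per pilot: p1:✓  p2:✓  p3:✓  p4:✓  p5:✓  p6:✓  p7:✓
Every pilot in the restrictor has a witness.

True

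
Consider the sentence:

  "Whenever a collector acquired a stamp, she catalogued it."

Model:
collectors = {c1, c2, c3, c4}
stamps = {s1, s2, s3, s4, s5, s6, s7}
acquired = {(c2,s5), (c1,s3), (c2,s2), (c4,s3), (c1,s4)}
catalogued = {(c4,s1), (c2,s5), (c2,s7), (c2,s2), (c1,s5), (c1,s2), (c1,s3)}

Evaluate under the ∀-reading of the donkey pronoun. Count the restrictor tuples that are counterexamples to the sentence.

"it" takes "a stamp" as antecedent — a donkey pronoun bound across the clause boundary.
Strong reading: for every (c,s) with acquired(c,s), catalogued(c,s).
Restrictor pairs: (c1,s3) ✓  (c1,s4) ✗  (c2,s2) ✓  (c2,s5) ✓  (c4,s3) ✗
Counterexamples (restrictor pairs failing the scope): 2.

2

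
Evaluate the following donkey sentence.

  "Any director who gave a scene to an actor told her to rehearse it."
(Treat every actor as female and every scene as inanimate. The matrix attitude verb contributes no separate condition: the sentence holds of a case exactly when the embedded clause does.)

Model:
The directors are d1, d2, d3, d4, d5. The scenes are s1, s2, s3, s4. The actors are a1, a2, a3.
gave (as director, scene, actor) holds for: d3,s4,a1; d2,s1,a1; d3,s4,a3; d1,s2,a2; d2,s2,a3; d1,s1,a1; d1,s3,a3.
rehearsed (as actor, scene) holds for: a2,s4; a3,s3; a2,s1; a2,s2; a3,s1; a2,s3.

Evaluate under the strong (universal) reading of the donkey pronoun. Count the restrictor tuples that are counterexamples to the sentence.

"her" takes "an actor" as antecedent and "it" takes "a scene"; both are donkey pronouns co-varying with the restrictor.
Strong reading: for every (d,s,a) with gave(d,s,a), rehearsed(a,s).
Restrictor triples: (d1,s1,a1)→rehearsed(a1,s1) ✗  (d1,s2,a2)→rehearsed(a2,s2) ✓  (d1,s3,a3)→rehearsed(a3,s3) ✓  (d2,s1,a1)→rehearsed(a1,s1) ✗  (d2,s2,a3)→rehearsed(a3,s2) ✗  (d3,s4,a1)→rehearsed(a1,s4) ✗  (d3,s4,a3)→rehearsed(a3,s4) ✗
Counterexamples (restrictor triples failing the scope): 5.

5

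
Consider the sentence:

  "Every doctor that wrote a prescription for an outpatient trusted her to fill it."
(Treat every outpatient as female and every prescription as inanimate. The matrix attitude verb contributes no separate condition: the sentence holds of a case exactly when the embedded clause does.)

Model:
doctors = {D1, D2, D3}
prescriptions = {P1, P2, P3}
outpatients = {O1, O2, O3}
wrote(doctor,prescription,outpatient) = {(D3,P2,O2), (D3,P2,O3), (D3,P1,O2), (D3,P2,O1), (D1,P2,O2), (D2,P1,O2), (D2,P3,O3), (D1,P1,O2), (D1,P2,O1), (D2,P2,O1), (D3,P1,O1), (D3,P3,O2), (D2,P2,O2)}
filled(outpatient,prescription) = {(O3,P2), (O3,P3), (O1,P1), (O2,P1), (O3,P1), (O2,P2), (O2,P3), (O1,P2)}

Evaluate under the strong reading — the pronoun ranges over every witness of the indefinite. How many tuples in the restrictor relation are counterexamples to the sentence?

"her" takes "an outpatient" as antecedent and "it" takes "a prescription"; both are donkey pronouns co-varying with the restrictor.
Strong reading: for every (d,p,o) with wrote(d,p,o), filled(o,p).
Restrictor triples: (D1,P1,O2)→filled(O2,P1) ✓  (D1,P2,O1)→filled(O1,P2) ✓  (D1,P2,O2)→filled(O2,P2) ✓  (D2,P1,O2)→filled(O2,P1) ✓  (D2,P2,O1)→filled(O1,P2) ✓  (D2,P2,O2)→filled(O2,P2) ✓  (D2,P3,O3)→filled(O3,P3) ✓  (D3,P1,O1)→filled(O1,P1) ✓  (D3,P1,O2)→filled(O2,P1) ✓  (D3,P2,O1)→filled(O1,P2) ✓  (D3,P2,O2)→filled(O2,P2) ✓  (D3,P2,O3)→filled(O3,P2) ✓  (D3,P3,O2)→filled(O2,P3) ✓
Counterexamples (restrictor triples failing the scope): 0.

0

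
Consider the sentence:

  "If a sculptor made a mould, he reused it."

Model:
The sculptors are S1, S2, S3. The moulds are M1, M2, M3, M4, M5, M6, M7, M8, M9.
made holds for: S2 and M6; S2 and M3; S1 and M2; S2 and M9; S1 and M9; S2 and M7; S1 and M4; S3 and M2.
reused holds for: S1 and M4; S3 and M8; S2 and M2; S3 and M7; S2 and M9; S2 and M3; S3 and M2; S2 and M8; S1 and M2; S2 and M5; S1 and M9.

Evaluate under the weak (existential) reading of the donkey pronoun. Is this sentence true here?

"it" takes "a mould" as antecedent — a donkey pronoun bound across the clause boundary.
Weak reading: every sculptor s with some made-mould has at least one made-mould m such that reused(s,m).
Per sculptor: S1:✓  S2:✓  S3:✓
Every sculptor in the restrictor has a witness.

True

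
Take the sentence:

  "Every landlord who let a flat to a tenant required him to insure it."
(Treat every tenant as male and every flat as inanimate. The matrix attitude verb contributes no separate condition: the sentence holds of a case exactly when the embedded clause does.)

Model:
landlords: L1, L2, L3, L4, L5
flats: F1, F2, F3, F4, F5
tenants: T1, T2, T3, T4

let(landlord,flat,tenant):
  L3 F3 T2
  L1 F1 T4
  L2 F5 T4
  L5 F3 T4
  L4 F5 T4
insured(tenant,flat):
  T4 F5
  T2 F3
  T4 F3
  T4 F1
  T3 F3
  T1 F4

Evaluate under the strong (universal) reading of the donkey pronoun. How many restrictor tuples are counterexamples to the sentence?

0

"him" takes "a tenant" as antecedent and "it" takes "a flat"; both are donkey pronouns co-varying with the restrictor.
Strong reading: for every (l,f,t) with let(l,f,t), insured(t,f).
Restrictor triples: (L1,F1,T4)→insured(T4,F1) ✓  (L2,F5,T4)→insured(T4,F5) ✓  (L3,F3,T2)→insured(T2,F3) ✓  (L4,F5,T4)→insured(T4,F5) ✓  (L5,F3,T4)→insured(T4,F3) ✓
Counterexamples (restrictor triples failing the scope): 0.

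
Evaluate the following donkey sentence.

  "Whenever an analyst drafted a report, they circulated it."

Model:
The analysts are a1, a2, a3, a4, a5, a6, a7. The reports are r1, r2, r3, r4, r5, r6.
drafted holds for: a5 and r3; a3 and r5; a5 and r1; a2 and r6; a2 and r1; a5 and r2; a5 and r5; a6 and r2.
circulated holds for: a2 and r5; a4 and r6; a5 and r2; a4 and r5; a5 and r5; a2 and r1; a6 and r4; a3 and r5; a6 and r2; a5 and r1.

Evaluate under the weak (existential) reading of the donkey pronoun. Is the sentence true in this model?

"it" takes "a report" as antecedent — a donkey pronoun bound across the clause boundary.
Weak reading: every analyst a with some drafted-report has at least one drafted-report r such that circulated(a,r).
Per analyst: a2:✓  a3:✓  a5:✓  a6:✓
Every analyst in the restrictor has a witness.

True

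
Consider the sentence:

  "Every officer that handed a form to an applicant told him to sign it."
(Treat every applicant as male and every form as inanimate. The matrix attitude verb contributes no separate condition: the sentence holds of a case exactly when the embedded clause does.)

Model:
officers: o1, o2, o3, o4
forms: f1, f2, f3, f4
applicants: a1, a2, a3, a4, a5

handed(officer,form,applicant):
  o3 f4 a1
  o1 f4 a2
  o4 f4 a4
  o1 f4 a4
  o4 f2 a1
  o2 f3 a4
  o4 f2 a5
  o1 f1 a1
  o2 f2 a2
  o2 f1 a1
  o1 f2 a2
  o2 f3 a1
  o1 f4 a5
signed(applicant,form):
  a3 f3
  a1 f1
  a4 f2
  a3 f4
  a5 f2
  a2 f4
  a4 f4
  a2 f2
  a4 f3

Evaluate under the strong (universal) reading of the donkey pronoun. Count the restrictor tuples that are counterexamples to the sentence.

"him" takes "an applicant" as antecedent and "it" takes "a form"; both are donkey pronouns co-varying with the restrictor.
Strong reading: for every (o,f,a) with handed(o,f,a), signed(a,f).
Restrictor triples: (o1,f1,a1)→signed(a1,f1) ✓  (o1,f2,a2)→signed(a2,f2) ✓  (o1,f4,a2)→signed(a2,f4) ✓  (o1,f4,a4)→signed(a4,f4) ✓  (o1,f4,a5)→signed(a5,f4) ✗  (o2,f1,a1)→signed(a1,f1) ✓  (o2,f2,a2)→signed(a2,f2) ✓  (o2,f3,a1)→signed(a1,f3) ✗  (o2,f3,a4)→signed(a4,f3) ✓  (o3,f4,a1)→signed(a1,f4) ✗  (o4,f2,a1)→signed(a1,f2) ✗  (o4,f2,a5)→signed(a5,f2) ✓  (o4,f4,a4)→signed(a4,f4) ✓
Counterexamples (restrictor triples failing the scope): 4.

4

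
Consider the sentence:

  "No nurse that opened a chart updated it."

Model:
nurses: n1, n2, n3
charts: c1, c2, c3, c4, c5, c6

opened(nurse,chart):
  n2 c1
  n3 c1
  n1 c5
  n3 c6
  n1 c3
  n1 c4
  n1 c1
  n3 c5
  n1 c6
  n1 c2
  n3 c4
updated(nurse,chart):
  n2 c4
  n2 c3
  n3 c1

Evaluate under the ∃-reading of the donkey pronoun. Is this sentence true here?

"it" takes "a chart" as antecedent — a donkey pronoun bound across the clause boundary.
Truth condition: for no (n,c) with opened(n,c) does updated(n,c) hold.
Restrictor pairs — does the scope hold? (n1,c1):fails  (n1,c2):fails  (n1,c3):fails  (n1,c4):fails  (n1,c5):fails  (n1,c6):fails  (n2,c1):fails  (n3,c1):holds  (n3,c4):fails  (n3,c5):fails  (n3,c6):fails
Scope holds for 1 pair(s), so the sentence is false.

False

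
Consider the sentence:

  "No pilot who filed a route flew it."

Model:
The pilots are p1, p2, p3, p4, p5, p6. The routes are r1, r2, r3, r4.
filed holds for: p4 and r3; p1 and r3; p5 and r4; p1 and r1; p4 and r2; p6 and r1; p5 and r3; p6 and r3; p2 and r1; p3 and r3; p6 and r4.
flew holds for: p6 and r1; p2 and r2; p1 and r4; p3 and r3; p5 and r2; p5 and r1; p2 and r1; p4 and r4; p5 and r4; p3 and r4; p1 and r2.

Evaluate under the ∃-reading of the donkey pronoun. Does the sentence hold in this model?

"it" takes "a route" as antecedent — a donkey pronoun bound across the clause boundary.
Truth condition: for no (p,r) with filed(p,r) does flew(p,r) hold.
Restrictor pairs — does the scope hold? (p1,r1):fails  (p1,r3):fails  (p2,r1):holds  (p3,r3):holds  (p4,r2):fails  (p4,r3):fails  (p5,r3):fails  (p5,r4):holds  (p6,r1):holds  (p6,r3):fails  (p6,r4):fails
Scope holds for 4 pair(s), so the sentence is false.

False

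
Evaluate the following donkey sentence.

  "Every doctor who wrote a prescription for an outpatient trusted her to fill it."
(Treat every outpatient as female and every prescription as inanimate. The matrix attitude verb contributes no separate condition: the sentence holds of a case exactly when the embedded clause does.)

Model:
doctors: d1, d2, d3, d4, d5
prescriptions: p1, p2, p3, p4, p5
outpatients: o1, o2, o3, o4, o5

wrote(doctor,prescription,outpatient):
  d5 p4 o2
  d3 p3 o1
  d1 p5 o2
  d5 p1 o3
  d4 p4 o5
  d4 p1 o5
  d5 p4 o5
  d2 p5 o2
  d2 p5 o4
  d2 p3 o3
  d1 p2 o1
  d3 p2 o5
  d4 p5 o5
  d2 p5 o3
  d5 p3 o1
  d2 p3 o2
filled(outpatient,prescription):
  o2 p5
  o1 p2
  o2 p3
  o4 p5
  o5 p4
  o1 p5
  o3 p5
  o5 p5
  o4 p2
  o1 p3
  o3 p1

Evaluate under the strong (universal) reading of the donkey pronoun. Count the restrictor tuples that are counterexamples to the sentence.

4

"her" takes "an outpatient" as antecedent and "it" takes "a prescription"; both are donkey pronouns co-varying with the restrictor.
Strong reading: for every (d,p,o) with wrote(d,p,o), filled(o,p).
Restrictor triples: (d1,p2,o1)→filled(o1,p2) ✓  (d1,p5,o2)→filled(o2,p5) ✓  (d2,p3,o2)→filled(o2,p3) ✓  (d2,p3,o3)→filled(o3,p3) ✗  (d2,p5,o2)→filled(o2,p5) ✓  (d2,p5,o3)→filled(o3,p5) ✓  (d2,p5,o4)→filled(o4,p5) ✓  (d3,p2,o5)→filled(o5,p2) ✗  (d3,p3,o1)→filled(o1,p3) ✓  (d4,p1,o5)→filled(o5,p1) ✗  (d4,p4,o5)→filled(o5,p4) ✓  (d4,p5,o5)→filled(o5,p5) ✓  (d5,p1,o3)→filled(o3,p1) ✓  (d5,p3,o1)→filled(o1,p3) ✓  (d5,p4,o2)→filled(o2,p4) ✗  (d5,p4,o5)→filled(o5,p4) ✓
Counterexamples (restrictor triples failing the scope): 4.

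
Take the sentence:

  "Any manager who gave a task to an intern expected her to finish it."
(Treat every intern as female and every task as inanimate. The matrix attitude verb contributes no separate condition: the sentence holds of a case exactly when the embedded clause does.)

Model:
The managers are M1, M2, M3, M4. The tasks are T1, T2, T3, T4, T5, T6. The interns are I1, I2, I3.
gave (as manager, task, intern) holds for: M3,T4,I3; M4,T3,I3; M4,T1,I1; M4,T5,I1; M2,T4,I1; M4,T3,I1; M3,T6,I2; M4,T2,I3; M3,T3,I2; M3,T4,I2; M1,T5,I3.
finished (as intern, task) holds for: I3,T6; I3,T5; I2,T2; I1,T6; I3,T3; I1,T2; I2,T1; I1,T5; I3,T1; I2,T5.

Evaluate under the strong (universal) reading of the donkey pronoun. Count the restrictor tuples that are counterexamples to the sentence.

8

"her" takes "an intern" as antecedent and "it" takes "a task"; both are donkey pronouns co-varying with the restrictor.
Strong reading: for every (m,t,i) with gave(m,t,i), finished(i,t).
Restrictor triples: (M1,T5,I3)→finished(I3,T5) ✓  (M2,T4,I1)→finished(I1,T4) ✗  (M3,T3,I2)→finished(I2,T3) ✗  (M3,T4,I2)→finished(I2,T4) ✗  (M3,T4,I3)→finished(I3,T4) ✗  (M3,T6,I2)→finished(I2,T6) ✗  (M4,T1,I1)→finished(I1,T1) ✗  (M4,T2,I3)→finished(I3,T2) ✗  (M4,T3,I1)→finished(I1,T3) ✗  (M4,T3,I3)→finished(I3,T3) ✓  (M4,T5,I1)→finished(I1,T5) ✓
Counterexamples (restrictor triples failing the scope): 8.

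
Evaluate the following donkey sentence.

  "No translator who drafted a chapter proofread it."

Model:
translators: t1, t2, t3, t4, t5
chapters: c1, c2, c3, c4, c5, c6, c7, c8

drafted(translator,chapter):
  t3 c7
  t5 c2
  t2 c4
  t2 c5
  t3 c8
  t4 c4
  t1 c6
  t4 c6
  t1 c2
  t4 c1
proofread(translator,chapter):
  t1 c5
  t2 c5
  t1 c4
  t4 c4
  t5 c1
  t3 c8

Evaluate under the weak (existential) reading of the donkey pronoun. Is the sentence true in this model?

"it" takes "a chapter" as antecedent — a donkey pronoun bound across the clause boundary.
Truth condition: for no (t,c) with drafted(t,c) does proofread(t,c) hold.
Restrictor pairs — does the scope hold? (t1,c2):fails  (t1,c6):fails  (t2,c4):fails  (t2,c5):holds  (t3,c7):fails  (t3,c8):holds  (t4,c1):fails  (t4,c4):holds  (t4,c6):fails  (t5,c2):fails
Scope holds for 3 pair(s), so the sentence is false.

False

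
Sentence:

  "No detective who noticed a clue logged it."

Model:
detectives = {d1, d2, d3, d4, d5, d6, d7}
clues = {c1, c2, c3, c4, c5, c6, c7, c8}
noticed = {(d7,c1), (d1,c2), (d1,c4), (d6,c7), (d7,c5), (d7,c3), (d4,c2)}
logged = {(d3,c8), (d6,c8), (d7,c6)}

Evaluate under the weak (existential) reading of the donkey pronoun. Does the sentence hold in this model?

True

"it" takes "a clue" as antecedent — a donkey pronoun bound across the clause boundary.
Truth condition: for no (d,c) with noticed(d,c) does logged(d,c) hold.
Restrictor pairs — does the scope hold? (d1,c2):fails  (d1,c4):fails  (d4,c2):fails  (d6,c7):fails  (d7,c1):fails  (d7,c3):fails  (d7,c5):fails
Scope holds for no restrictor pair, so the sentence is true.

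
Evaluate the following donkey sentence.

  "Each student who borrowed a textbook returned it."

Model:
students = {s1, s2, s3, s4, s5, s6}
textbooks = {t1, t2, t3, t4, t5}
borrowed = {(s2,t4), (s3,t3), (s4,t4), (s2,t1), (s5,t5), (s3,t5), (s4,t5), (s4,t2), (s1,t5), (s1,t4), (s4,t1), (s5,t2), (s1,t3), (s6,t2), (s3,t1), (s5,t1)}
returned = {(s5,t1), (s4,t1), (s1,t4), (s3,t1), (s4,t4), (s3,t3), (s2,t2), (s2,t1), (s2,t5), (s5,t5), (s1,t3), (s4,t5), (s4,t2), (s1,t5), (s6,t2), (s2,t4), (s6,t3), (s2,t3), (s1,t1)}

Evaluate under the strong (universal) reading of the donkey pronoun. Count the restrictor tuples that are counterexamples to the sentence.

"it" takes "a textbook" as antecedent — a donkey pronoun bound across the clause boundary.
Strong reading: for every (s,t) with borrowed(s,t), returned(s,t).
Restrictor pairs: (s1,t3) ✓  (s1,t4) ✓  (s1,t5) ✓  (s2,t1) ✓  (s2,t4) ✓  (s3,t1) ✓  (s3,t3) ✓  (s3,t5) ✗  (s4,t1) ✓  (s4,t2) ✓  (s4,t4) ✓  (s4,t5) ✓  (s5,t1) ✓  (s5,t2) ✗  (s5,t5) ✓  (s6,t2) ✓
Counterexamples (restrictor pairs failing the scope): 2.

2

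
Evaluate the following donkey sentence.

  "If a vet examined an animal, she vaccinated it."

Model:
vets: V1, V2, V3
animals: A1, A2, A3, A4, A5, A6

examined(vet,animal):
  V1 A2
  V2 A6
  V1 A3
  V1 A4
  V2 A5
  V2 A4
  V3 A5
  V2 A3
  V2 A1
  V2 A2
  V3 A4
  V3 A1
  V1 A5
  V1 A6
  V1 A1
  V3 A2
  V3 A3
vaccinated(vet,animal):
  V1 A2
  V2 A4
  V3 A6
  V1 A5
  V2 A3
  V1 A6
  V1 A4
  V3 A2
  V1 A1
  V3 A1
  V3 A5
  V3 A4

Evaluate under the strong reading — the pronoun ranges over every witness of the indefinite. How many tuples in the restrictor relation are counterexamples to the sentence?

"it" takes "an animal" as antecedent — a donkey pronoun bound across the clause boundary.
Strong reading: for every (v,a) with examined(v,a), vaccinated(v,a).
Restrictor pairs: (V1,A1) ✓  (V1,A2) ✓  (V1,A3) ✗  (V1,A4) ✓  (V1,A5) ✓  (V1,A6) ✓  (V2,A1) ✗  (V2,A2) ✗  (V2,A3) ✓  (V2,A4) ✓  (V2,A5) ✗  (V2,A6) ✗  (V3,A1) ✓  (V3,A2) ✓  (V3,A3) ✗  (V3,A4) ✓  (V3,A5) ✓
Counterexamples (restrictor pairs failing the scope): 6.

6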